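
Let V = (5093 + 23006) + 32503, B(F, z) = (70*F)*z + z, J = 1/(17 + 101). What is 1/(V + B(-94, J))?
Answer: 118/7144457 ≈ 1.6516e-5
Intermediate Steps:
J = 1/118 ≈ 0.0084746
B(F, z) = z + 70*F*z (B(F, z) = 70*F*z + z = z + 70*F*z)
V = 60602 (V = 28099 + 32503 = 60602)
1/(V + B(-94, J)) = 1/(60602 + (1 + 70*(-94))/118) = 1/(60602 + (1 - 6580)/118) = 1/(60602 + (1/118)*(-6579)) = 1/(60602 - 6579/118) = 1/(7144457/118) = 118/7144457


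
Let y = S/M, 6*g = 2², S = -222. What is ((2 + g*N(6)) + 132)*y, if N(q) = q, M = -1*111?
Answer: 276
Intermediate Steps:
M = -111
g = ⅔ (g = (⅙)*2² = (⅙)*4 = ⅔ ≈ 0.66667)
y = 2 (y = -222/(-111) = -222*(-1/111) = 2)
((2 + g*N(6)) + 132)*y = ((2 + (⅔)*6) + 132)*2 = ((2 + 4) + 132)*2 = (6 + 132)*2 = 138*2 = 276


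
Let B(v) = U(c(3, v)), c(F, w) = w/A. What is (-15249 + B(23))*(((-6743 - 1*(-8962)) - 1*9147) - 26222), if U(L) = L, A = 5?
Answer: 505351860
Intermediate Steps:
c(F, w) = w/5
B(v) = v/5
(-15249 + B(23))*(((-6743 - 1*(-8962)) - 1*9147) - 26222) = (-15249 + (⅕)*23)*(((-6743 - 1*(-8962)) - 1*9147) - 26222) = (-15249 + 23/5)*(((-6743 + 8962) - 9147) - 26222) = -76222*((2219 - 9147) - 26222)/5 = -76222*(-6928 - 26222)/5 = -76222/5*(-33150) = 505351860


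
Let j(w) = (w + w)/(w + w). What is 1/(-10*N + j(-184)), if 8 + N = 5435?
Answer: -1/54269 ≈ -1.8427e-5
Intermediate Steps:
N = 5427 (N = -8 + 5435 = 5427)
j(w) = 1 (j(w) = (2*w)/((2*w)) = (2*w)*(1/(2*w)) = 1)
1/(-10*N + j(-184)) = 1/(-10*5427 + 1) = 1/(-54270 + 1) = 1/(-54269) = -1/54269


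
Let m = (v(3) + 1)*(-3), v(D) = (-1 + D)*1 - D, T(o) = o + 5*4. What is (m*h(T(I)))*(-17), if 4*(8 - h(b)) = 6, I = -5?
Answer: 0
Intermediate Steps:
T(o) = 20 + o (T(o) = o + 20 = 20 + o)
v(D) = -1 (v(D) = (-1 + D) - D = -1)
h(b) = 13/2 (h(b) = 8 - ¼*6 = 8 - 3/2 = 13/2)
m = 0 (m = (-1 + 1)*(-3) = 0*(-3) = 0)
(m*h(T(I)))*(-17) = (0*(13/2))*(-17) = 0*(-17) = 0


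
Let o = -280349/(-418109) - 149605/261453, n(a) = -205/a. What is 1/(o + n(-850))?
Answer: 18583694904090/6308921273297 ≈ 2.9456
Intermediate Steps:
o = 10746890152/109315852377 (o = -280349*(-1/418109) - 149605*1/261453 = 280349/418109 - 149605/261453 = 10746890152/109315852377 ≈ 0.098310)
1/(o + n(-850)) = 1/(10746890152/109315852377 - 205/(-850)) = 1/(10746890152/109315852377 - 205*(-1/850)) = 1/(10746890152/109315852377 + 41/170) = 1/(6308921273297/18583694904090) = 18583694904090/6308921273297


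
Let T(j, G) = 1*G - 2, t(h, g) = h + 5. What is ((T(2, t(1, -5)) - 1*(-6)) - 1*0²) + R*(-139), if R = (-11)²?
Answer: -16809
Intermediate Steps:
t(h, g) = 5 + h
T(j, G) = -2 + G (T(j, G) = G - 2 = -2 + G)
R = 121
((T(2, t(1, -5)) - 1*(-6)) - 1*0²) + R*(-139) = (((-2 + (5 + 1)) - 1*(-6)) - 1*0²) + 121*(-139) = (((-2 + 6) + 6) - 1*0) - 16819 = ((4 + 6) + 0) - 16819 = (10 + 0) - 16819 = 10 - 16819 = -16809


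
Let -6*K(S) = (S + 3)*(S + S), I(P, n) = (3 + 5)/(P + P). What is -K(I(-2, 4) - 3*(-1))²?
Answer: -16/9 ≈ -1.7778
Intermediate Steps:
I(P, n) = 4/P (I(P, n) = 8/((2*P)) = 8*(1/(2*P)) = 4/P)
K(S) = -S*(3 + S)/3 (K(S) = -(S + 3)*(S + S)/6 = -(3 + S)*2*S/6 = -S*(3 + S)/3)
-K(I(-2, 4) - 3*(-1))² = -(-(4/(-2) - 3*(-1))*(3 + (4/(-2) - 3*(-1)))/3)² = -(-(4*(-½) + 3)*(3 + (4*(-½) + 3))/3)² = -(-(-2 + 3)*(3 + (-2 + 3))/3)² = -(-⅓*1*(3 + 1))² = -(-⅓*1*4)² = -(-4/3)² = -1*16/9 = -16/9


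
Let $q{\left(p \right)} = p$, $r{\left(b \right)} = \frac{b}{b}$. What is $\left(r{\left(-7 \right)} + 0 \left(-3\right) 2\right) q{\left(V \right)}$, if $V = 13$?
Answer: $13$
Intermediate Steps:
$r{\left(b \right)} = 1$
$\left(r{\left(-7 \right)} + 0 \left(-3\right) 2\right) q{\left(V \right)} = \left(1 + 0 \left(-3\right) 2\right) 13 = \left(1 + 0 \cdot 2\right) 13 = \left(1 + 0\right) 13 = 1 \cdot 13 = 13$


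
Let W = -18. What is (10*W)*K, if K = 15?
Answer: -2700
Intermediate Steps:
(10*W)*K = (10*(-18))*15 = -180*15 = -2700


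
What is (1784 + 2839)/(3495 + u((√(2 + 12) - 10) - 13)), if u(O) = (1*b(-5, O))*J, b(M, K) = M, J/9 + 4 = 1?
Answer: 1541/1210 ≈ 1.2736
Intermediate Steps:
J = -27 (J = -36 + 9*1 = -36 + 9 = -27)
u(O) = 135 (u(O) = (1*(-5))*(-27) = -5*(-27) = 135)
(1784 + 2839)/(3495 + u((√(2 + 12) - 10) - 13)) = (1784 + 2839)/(3495 + 135) = 4623/3630 = 4623*(1/3630) = 1541/1210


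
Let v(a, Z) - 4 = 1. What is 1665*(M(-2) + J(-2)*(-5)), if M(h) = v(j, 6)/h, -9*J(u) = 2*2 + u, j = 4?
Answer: -4625/2 ≈ -2312.5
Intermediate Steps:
v(a, Z) = 5 (v(a, Z) = 4 + 1 = 5)
J(u) = -4/9 - u/9 (J(u) = -(2*2 + u)/9 = -(4 + u)/9 = -4/9 - u/9)
M(h) = 5/h
1665*(M(-2) + J(-2)*(-5)) = 1665*(5/(-2) + (-4/9 - ⅑*(-2))*(-5)) = 1665*(5*(-½) + (-4/9 + 2/9)*(-5)) = 1665*(-5/2 - 2/9*(-5)) = 1665*(-5/2 + 10/9) = 1665*(-25/18) = -4625/2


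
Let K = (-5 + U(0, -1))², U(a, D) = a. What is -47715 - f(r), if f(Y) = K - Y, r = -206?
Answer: -47946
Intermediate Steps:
K = 25 (K = (-5 + 0)² = (-5)² = 25)
f(Y) = 25 - Y
-47715 - f(r) = -47715 - (25 - 1*(-206)) = -47715 - (25 + 206) = -47715 - 1*231 = -47715 - 231 = -47946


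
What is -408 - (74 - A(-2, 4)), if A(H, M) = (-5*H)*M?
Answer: -442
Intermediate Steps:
A(H, M) = -5*H*M
-408 - (74 - A(-2, 4)) = -408 - (74 - (-5)*(-2)*4) = -408 - (74 - 1*40) = -408 - (74 - 40) = -408 - 1*34 = -408 - 34 = -442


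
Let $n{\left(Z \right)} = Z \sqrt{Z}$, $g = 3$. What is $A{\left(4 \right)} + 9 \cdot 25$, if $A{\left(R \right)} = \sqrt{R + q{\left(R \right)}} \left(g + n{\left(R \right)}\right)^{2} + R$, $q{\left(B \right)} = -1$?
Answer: $229 + 121 \sqrt{3} \approx 438.58$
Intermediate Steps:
$n{\left(Z \right)} = Z^{\frac{3}{2}}$
$A{\left(R \right)} = R + \sqrt{-1 + R} \left(3 + R^{\frac{3}{2}}\right)^{2}$ ($A{\left(R \right)} = \sqrt{R - 1} \left(3 + R^{\frac{3}{2}}\right)^{2} + R = \sqrt{-1 + R} \left(3 + R^{\frac{3}{2}}\right)^{2} + R = R + \sqrt{-1 + R} \left(3 + R^{\frac{3}{2}}\right)^{2}$)
$A{\left(4 \right)} + 9 \cdot 25 = \left(4 + \sqrt{-1 + 4} \left(3 + 4^{\frac{3}{2}}\right)^{2}\right) + 9 \cdot 25 = \left(4 + \sqrt{3} \left(3 + 8\right)^{2}\right) + 225 = \left(4 + \sqrt{3} \cdot 11^{2}\right) + 225 = \left(4 + \sqrt{3} \cdot 121\right) + 225 = \left(4 + 121 \sqrt{3}\right) + 225 = 229 + 121 \sqrt{3}$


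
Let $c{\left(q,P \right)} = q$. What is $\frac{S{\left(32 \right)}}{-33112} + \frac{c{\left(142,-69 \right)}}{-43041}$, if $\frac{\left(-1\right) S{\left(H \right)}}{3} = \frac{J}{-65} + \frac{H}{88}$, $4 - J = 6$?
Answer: $- \frac{1662724337}{509499559140} \approx -0.0032634$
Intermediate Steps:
$J = -2$ ($J = 4 - 6 = -2$)
$S{\left(H \right)} = - \frac{6}{65} - \frac{3 H}{88}$ ($S{\left(H \right)} = - 3 \left(- \frac{2}{-65} + \frac{H}{88}\right) = - 3 \left(\left(-2\right) \left(- \frac{1}{65}\right) + H \frac{1}{88}\right) = - 3 \left(\frac{2}{65} + \frac{H}{88}\right) = - \frac{6}{65} - \frac{3 H}{88}$)
$\frac{S{\left(32 \right)}}{-33112} + \frac{c{\left(142,-69 \right)}}{-43041} = \frac{- \frac{6}{65} - \frac{12}{11}}{-33112} + \frac{142}{-43041} = \left(- \frac{6}{65} - \frac{12}{11}\right) \left(- \frac{1}{33112}\right) + 142 \left(- \frac{1}{43041}\right) = \left(- \frac{846}{715}\right) \left(- \frac{1}{33112}\right) - \frac{142}{43041} = \frac{423}{11837540} - \frac{142}{43041} = - \frac{1662724337}{509499559140}$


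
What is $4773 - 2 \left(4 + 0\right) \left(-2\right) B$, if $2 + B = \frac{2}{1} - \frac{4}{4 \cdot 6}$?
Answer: $\frac{14311}{3} \approx 4770.3$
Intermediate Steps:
$B = - \frac{1}{6}$ ($B = -2 + \left(\frac{2}{1} - \frac{4}{4 \cdot 6}\right) = -2 + \left(2 \cdot 1 - \frac{4}{24}\right) = -2 + \left(2 - \frac{1}{6}\right) = -2 + \frac{11}{6} = - \frac{1}{6} \approx -0.16667$)
$4773 - 2 \left(4 + 0\right) \left(-2\right) B = 4773 - 2 \left(4 + 0\right) \left(-2\right) \left(- \frac{1}{6}\right) = 4773 - 2 \cdot 4 \left(-2\right) \left(- \frac{1}{6}\right) = 4773 - 2 \left(-8\right) \left(- \frac{1}{6}\right) = 4773 - \left(-16\right) \left(- \frac{1}{6}\right) = 4773 - \frac{8}{3} = \frac{14311}{3}$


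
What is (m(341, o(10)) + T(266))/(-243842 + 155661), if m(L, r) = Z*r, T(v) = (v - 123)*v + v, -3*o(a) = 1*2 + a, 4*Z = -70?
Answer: -38374/88181 ≈ -0.43517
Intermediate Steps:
Z = -35/2 (Z = (¼)*(-70) = -35/2 ≈ -17.500)
o(a) = -⅔ - a/3 (o(a) = -(1*2 + a)/3 = -(2 + a)/3 = -⅔ - a/3)
T(v) = v + v*(-123 + v) (T(v) = (-123 + v)*v + v = v*(-123 + v) + v = v + v*(-123 + v))
m(L, r) = -35*r/2
(m(341, o(10)) + T(266))/(-243842 + 155661) = (-35*(-⅔ - ⅓*10)/2 + 266*(-122 + 266))/(-243842 + 155661) = (-35*(-⅔ - 10/3)/2 + 266*144)/(-88181) = (-35/2*(-4) + 38304)*(-1/88181) = (70 + 38304)*(-1/88181) = 38374*(-1/88181) = -38374/88181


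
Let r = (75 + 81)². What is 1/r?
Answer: 1/24336 ≈ 4.1091e-5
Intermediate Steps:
r = 24336 (r = 156² = 24336)
1/r = 1/24336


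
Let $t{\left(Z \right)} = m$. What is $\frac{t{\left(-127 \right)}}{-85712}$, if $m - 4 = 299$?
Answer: $- \frac{303}{85712} \approx -0.0035351$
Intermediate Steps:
$m = 303$ ($m = 4 + 299 = 303$)
$t{\left(Z \right)} = 303$
$\frac{t{\left(-127 \right)}}{-85712} = \frac{303}{-85712} = 303 \left(- \frac{1}{85712}\right) = - \frac{303}{85712}$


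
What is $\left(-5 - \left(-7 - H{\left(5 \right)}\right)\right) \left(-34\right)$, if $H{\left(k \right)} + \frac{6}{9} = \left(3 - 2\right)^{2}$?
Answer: $- \frac{238}{3} \approx -79.333$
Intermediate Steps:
$H{\left(k \right)} = \frac{1}{3}$ ($H{\left(k \right)} = - \frac{2}{3} + \left(3 - 2\right)^{2} = - \frac{2}{3} + 1^{2} = - \frac{2}{3} + 1 = \frac{1}{3}$)
$\left(-5 - \left(-7 - H{\left(5 \right)}\right)\right) \left(-34\right) = \left(-5 + \left(\left(13 + \frac{1}{3}\right) - 6\right)\right) \left(-34\right) = \left(-5 + \left(\frac{40}{3} - 6\right)\right) \left(-34\right) = \left(-5 + \frac{22}{3}\right) \left(-34\right) = \frac{7}{3} \left(-34\right) = - \frac{238}{3}$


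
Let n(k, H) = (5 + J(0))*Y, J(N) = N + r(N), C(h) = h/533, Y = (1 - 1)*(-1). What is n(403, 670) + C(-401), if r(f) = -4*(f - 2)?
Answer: -401/533 ≈ -0.75235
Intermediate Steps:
Y = 0 (Y = 0*(-1) = 0)
r(f) = 8 - 4*f (r(f) = -4*(-2 + f) = 8 - 4*f)
C(h) = h/533 (C(h) = h*(1/533) = h/533)
J(N) = 8 - 3*N (J(N) = N + (8 - 4*N) = 8 - 3*N)
n(k, H) = 0 (n(k, H) = (5 + (8 - 3*0))*0 = (5 + (8 + 0))*0 = (5 + 8)*0 = 13*0 = 0)
n(403, 670) + C(-401) = 0 + (1/533)*(-401) = 0 - 401/533 = -401/533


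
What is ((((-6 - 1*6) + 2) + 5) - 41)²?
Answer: 2116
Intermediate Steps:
((((-6 - 1*6) + 2) + 5) - 41)² = ((((-6 - 6) + 2) + 5) - 41)² = (((-12 + 2) + 5) - 41)² = ((-10 + 5) - 41)² = (-5 - 41)² = (-46)² = 2116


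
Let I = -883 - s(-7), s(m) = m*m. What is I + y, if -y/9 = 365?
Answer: -4217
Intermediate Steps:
s(m) = m²
I = -932 (I = -883 - 1*(-7)² = -883 - 1*49 = -883 - 49 = -932)
y = -3285 (y = -9*365 = -3285)
I + y = -932 - 3285 = -4217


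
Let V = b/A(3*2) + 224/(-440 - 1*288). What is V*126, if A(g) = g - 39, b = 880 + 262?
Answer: -629076/143 ≈ -4399.1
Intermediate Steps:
b = 1142
A(g) = -39 + g
V = -14978/429 (V = 1142/(-39 + 3*2) + 224/(-440 - 1*288) = 1142/(-39 + 6) + 224/(-440 - 288) = 1142/(-33) + 224/(-728) = 1142*(-1/33) + 224*(-1/728) = -1142/33 - 4/13 = -14978/429 ≈ -34.914)
V*126 = -14978/429*126 = -629076/143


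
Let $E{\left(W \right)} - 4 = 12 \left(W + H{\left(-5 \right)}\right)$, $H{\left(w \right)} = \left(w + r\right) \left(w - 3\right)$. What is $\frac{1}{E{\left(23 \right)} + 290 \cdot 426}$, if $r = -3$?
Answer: $\frac{1}{124588} \approx 8.0265 \cdot 10^{-6}$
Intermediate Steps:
$H{\left(w \right)} = \left(-3 + w\right)^{2}$ ($H{\left(w \right)} = \left(w - 3\right) \left(w - 3\right) = \left(-3 + w\right) \left(-3 + w\right) = \left(-3 + w\right)^{2}$)
$E{\left(W \right)} = 772 + 12 W$ ($E{\left(W \right)} = 4 + 12 \left(W + \left(9 + \left(-5\right)^{2} - -30\right)\right) = 4 + 12 \left(W + \left(9 + 25 + 30\right)\right) = 4 + 12 \left(W + 64\right) = 4 + 12 \left(64 + W\right) = 4 + \left(768 + 12 W\right) = 772 + 12 W$)
$\frac{1}{E{\left(23 \right)} + 290 \cdot 426} = \frac{1}{\left(772 + 12 \cdot 23\right) + 290 \cdot 426} = \frac{1}{\left(772 + 276\right) + 123540} = \frac{1}{1048 + 123540} = \frac{1}{124588}$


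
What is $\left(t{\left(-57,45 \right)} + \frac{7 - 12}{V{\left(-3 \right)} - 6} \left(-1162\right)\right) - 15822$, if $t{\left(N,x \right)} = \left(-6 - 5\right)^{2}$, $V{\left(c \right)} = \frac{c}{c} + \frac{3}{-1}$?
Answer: $- \frac{65709}{4} \approx -16427.0$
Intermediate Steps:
$V{\left(c \right)} = -2$ ($V{\left(c \right)} = 1 + 3 \left(-1\right) = 1 - 3 = -2$)
$t{\left(N,x \right)} = 121$ ($t{\left(N,x \right)} = \left(-11\right)^{2} = 121$)
$\left(t{\left(-57,45 \right)} + \frac{7 - 12}{V{\left(-3 \right)} - 6} \left(-1162\right)\right) - 15822 = \left(121 + \frac{7 - 12}{-2 - 6} \left(-1162\right)\right) - 15822 = \left(121 + - \frac{5}{-8} \left(-1162\right)\right) - 15822 = \left(121 + \left(-5\right) \left(- \frac{1}{8}\right) \left(-1162\right)\right) - 15822 = \left(121 + \frac{5}{8} \left(-1162\right)\right) - 15822 = \left(121 - \frac{2905}{4}\right) - 15822 = - \frac{2421}{4} - 15822 = - \frac{65709}{4}$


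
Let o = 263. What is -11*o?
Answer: -2893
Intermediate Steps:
-11*o = -11*263 = -2893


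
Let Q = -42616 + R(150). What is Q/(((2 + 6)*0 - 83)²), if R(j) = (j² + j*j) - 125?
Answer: 2259/6889 ≈ 0.32791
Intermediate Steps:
R(j) = -125 + 2*j² (R(j) = (j² + j²) - 125 = 2*j² - 125 = -125 + 2*j²)
Q = 2259 (Q = -42616 + (-125 + 2*150²) = -42616 + (-125 + 2*22500) = -42616 + (-125 + 45000) = -42616 + 44875 = 2259)
Q/(((2 + 6)*0 - 83)²) = 2259/(((2 + 6)*0 - 83)²) = 2259/((8*0 - 83)²) = 2259/((0 - 83)²) = 2259/((-83)²) = 2259/6889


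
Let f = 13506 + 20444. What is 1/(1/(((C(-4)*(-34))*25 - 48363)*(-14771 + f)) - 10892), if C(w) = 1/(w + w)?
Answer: -3702064833/40322890161040 ≈ -9.1810e-5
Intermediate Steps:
C(w) = 1/(2*w)
f = 33950
1/(1/(((C(-4)*(-34))*25 - 48363)*(-14771 + f)) - 10892) = 1/(1/(((((1/2)/(-4))*(-34))*25 - 48363)*(-14771 + 33950)) - 10892) = 1/(1/(((((1/2)*(-1/4))*(-34))*25 - 48363)*19179) - 10892) = 1/(1/((-1/8*(-34)*25 - 48363)*19179) - 10892) = 1/(1/(((17/4)*25 - 48363)*19179) - 10892) = 1/(1/((425/4 - 48363)*19179) - 10892) = 1/(1/(-193027/4*19179) - 10892) = 1/(1/(-3702064833/4) - 10892) = 1/(-4/3702064833 - 10892) = 1/(-40322890161040/3702064833) = -3702064833/40322890161040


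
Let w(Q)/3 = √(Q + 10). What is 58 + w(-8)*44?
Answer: 58 + 132*√2 ≈ 244.68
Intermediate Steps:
w(Q) = 3*√(10 + Q) (w(Q) = 3*√(Q + 10) = 3*√(10 + Q))
58 + w(-8)*44 = 58 + (3*√(10 - 8))*44 = 58 + (3*√2)*44 = 58 + 132*√2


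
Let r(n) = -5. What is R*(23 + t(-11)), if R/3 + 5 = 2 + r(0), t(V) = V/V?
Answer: -576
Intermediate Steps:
t(V) = 1
R = -24 (R = -15 + 3*(2 - 5) = -15 + 3*(-3) = -15 - 9 = -24)
R*(23 + t(-11)) = -24*(23 + 1) = -24*24 = -576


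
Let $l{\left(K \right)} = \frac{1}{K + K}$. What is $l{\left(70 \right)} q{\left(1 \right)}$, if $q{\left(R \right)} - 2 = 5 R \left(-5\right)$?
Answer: $- \frac{23}{140} \approx -0.16429$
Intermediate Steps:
$l{\left(K \right)} = \frac{1}{2 K}$
$q{\left(R \right)} = 2 - 25 R$ ($q{\left(R \right)} = 2 + 5 R \left(-5\right) = 2 - 25 R$)
$l{\left(70 \right)} q{\left(1 \right)} = \frac{1}{2 \cdot 70} \left(2 - 25\right) = \frac{1}{2} \cdot \frac{1}{70} \left(2 - 25\right) = \frac{1}{140} \left(-23\right) = - \frac{23}{140}$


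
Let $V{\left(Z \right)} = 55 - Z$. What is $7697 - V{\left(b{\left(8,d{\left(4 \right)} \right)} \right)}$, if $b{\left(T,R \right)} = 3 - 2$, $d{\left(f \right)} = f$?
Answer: $7643$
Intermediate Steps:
$b{\left(T,R \right)} = 1$
$7697 - V{\left(b{\left(8,d{\left(4 \right)} \right)} \right)} = 7697 - \left(55 - 1\right) = 7697 - 54 = 7643$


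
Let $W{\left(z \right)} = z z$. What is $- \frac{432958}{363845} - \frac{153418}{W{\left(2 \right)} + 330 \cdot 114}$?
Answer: $- \frac{36054992001}{6844652140} \approx -5.2676$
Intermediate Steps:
$W{\left(z \right)} = z^{2}$
$- \frac{432958}{363845} - \frac{153418}{W{\left(2 \right)} + 330 \cdot 114} = - \frac{432958}{363845} - \frac{153418}{2^{2} + 330 \cdot 114} = \left(-432958\right) \frac{1}{363845} - \frac{153418}{4 + 37620} = - \frac{432958}{363845} - \frac{153418}{37624} = - \frac{432958}{363845} - \frac{76709}{18812} = - \frac{36054992001}{6844652140}$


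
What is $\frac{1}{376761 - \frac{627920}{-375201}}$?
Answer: $\frac{7983}{3007696423} \approx 2.6542 \cdot 10^{-6}$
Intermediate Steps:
$\frac{1}{376761 - \frac{627920}{-375201}} = \frac{1}{376761 - - \frac{13360}{7983}} = \frac{1}{376761 + \frac{13360}{7983}} = \frac{1}{\frac{3007696423}{7983}} = \frac{7983}{3007696423}$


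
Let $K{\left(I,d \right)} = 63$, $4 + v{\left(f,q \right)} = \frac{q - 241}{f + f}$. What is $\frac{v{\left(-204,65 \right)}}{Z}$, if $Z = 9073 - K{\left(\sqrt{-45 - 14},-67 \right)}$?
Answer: $- \frac{91}{229755} \approx -0.00039607$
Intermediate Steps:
$v{\left(f,q \right)} = -4 + \frac{-241 + q}{2 f}$ ($v{\left(f,q \right)} = -4 + \frac{q - 241}{f + f} = -4 + \frac{-241 + q}{2 f}$)
$Z = 9010$ ($Z = 9073 - 63 = 9010$)
$\frac{v{\left(-204,65 \right)}}{Z} = \frac{\frac{1}{2} \frac{1}{-204} \left(-241 + 65 - -1632\right)}{9010} = \frac{1}{2} \left(- \frac{1}{204}\right) \left(-241 + 65 + 1632\right) \frac{1}{9010} = \frac{1}{2} \left(- \frac{1}{204}\right) 1456 \cdot \frac{1}{9010} = \left(- \frac{182}{51}\right) \frac{1}{9010} = - \frac{91}{229755}$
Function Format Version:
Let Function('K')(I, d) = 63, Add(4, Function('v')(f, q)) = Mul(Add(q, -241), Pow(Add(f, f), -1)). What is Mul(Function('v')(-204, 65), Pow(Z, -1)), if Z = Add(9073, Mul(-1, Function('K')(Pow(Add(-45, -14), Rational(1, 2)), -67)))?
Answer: Rational(-91, 229755) ≈ -0.00039607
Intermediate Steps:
Function('v')(f, q) = Add(-4, Mul(Rational(1, 2), Pow(f, -1), Add(-241, q))) (Function('v')(f, q) = Add(-4, Mul(Add(q, -241), Pow(Add(f, f), -1))) = Add(-4, Mul(Add(-241, q), Pow(Mul(2, f), -1))) = Add(-4, Mul(Add(-241, q), Mul(Rational(1, 2), Pow(f, -1)))) = Add(-4, Mul(Rational(1, 2), Pow(f, -1), Add(-241, q))))
Z = 9010 (Z = Add(9073, Mul(-1, 63)) = Add(9073, -63) = 9010)
Mul(Function('v')(-204, 65), Pow(Z, -1)) = Mul(Mul(Rational(1, 2), Pow(-204, -1), Add(-241, 65, Mul(-8, -204))), Pow(9010, -1)) = Mul(Mul(Rational(1, 2), Rational(-1, 204), Add(-241, 65, 1632)), Rational(1, 9010)) = Mul(Mul(Rational(1, 2), Rational(-1, 204), 1456), Rational(1, 9010)) = Mul(Rational(-182, 51), Rational(1, 9010)) = Rational(-91, 229755)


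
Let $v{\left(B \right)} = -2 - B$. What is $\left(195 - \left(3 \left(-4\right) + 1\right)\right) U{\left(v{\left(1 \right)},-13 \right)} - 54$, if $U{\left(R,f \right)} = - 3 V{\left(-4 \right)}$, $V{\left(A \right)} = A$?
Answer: $2418$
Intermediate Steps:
$U{\left(R,f \right)} = 12$ ($U{\left(R,f \right)} = \left(-3\right) \left(-4\right) = 12$)
$\left(195 - \left(3 \left(-4\right) + 1\right)\right) U{\left(v{\left(1 \right)},-13 \right)} - 54 = \left(195 - \left(3 \left(-4\right) + 1\right)\right) 12 - 54 = \left(195 - \left(-12 + 1\right)\right) 12 - 54 = \left(195 - -11\right) 12 - 54 = \left(195 + 11\right) 12 - 54 = 206 \cdot 12 - 54 = 2472 - 54 = 2418$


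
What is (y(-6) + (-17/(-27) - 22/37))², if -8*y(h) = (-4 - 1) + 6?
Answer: 516961/63872064 ≈ 0.0080937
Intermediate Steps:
y(h) = -⅛ (y(h) = -((-4 - 1) + 6)/8 = -(-5 + 6)/8 = -⅛*1 = -⅛)
(y(-6) + (-17/(-27) - 22/37))² = (-⅛ + (-17/(-27) - 22/37))² = (-⅛ + (-17*(-1/27) - 22*1/37))² = (-⅛ + (17/27 - 22/37))² = (-⅛ + 35/999)² = (-719/7992)² = 516961/63872064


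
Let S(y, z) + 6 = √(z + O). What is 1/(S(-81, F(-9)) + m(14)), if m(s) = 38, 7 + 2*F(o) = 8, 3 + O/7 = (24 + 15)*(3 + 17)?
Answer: -64/8831 + √21758/8831 ≈ 0.0094560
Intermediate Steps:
O = 5439 (O = -21 + 7*((24 + 15)*(3 + 17)) = -21 + 7*(39*20) = -21 + 7*780 = -21 + 5460 = 5439)
F(o) = ½ (F(o) = -7/2 + (½)*8 = -7/2 + 4 = ½)
S(y, z) = -6 + √(5439 + z) (S(y, z) = -6 + √(z + 5439) = -6 + √(5439 + z))
1/(S(-81, F(-9)) + m(14)) = 1/((-6 + √(5439 + ½)) + 38) = 1/((-6 + √(10879/2)) + 38) = 1/((-6 + √21758/2) + 38) = 1/(32 + √21758/2)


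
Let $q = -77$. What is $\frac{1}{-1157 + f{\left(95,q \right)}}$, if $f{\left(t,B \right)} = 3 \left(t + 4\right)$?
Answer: $- \frac{1}{860} \approx -0.0011628$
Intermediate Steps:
$f{\left(t,B \right)} = 12 + 3 t$ ($f{\left(t,B \right)} = 3 \left(4 + t\right) = 12 + 3 t$)
$\frac{1}{-1157 + f{\left(95,q \right)}} = \frac{1}{-1157 + \left(12 + 3 \cdot 95\right)} = \frac{1}{-1157 + \left(12 + 285\right)} = \frac{1}{-1157 + 297} = \frac{1}{-860} = - \frac{1}{860}$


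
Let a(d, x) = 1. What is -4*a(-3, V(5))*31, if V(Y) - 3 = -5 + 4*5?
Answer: -124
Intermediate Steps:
V(Y) = 18 (V(Y) = 3 + (-5 + 4*5) = 3 + (-5 + 20) = 3 + 15 = 18)
-4*a(-3, V(5))*31 = -4*1*31 = -4*31 = -124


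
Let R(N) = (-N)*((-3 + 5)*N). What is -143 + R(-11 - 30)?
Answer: -3505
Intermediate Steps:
R(N) = -2*N² (R(N) = (-N)*(2*N) = -2*N²)
-143 + R(-11 - 30) = -143 - 2*(-11 - 30)² = -143 - 2*(-41)² = -143 - 2*1681 = -143 - 3362 = -3505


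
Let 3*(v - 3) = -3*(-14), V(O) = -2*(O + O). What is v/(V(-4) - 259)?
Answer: -17/243 ≈ -0.069959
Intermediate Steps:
V(O) = -4*O
v = 17 (v = 3 + (-3*(-14))/3 = 3 + (1/3)*42 = 3 + 14 = 17)
v/(V(-4) - 259) = 17/(-4*(-4) - 259) = 17/(16 - 259) = 17/(-243) = 17*(-1/243) = -17/243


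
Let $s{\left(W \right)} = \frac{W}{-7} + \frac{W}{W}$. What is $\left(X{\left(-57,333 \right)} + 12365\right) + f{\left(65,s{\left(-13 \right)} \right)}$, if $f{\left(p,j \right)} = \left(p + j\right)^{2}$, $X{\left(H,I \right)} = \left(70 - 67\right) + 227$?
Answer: $\frac{842780}{49} \approx 17200.0$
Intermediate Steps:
$s{\left(W \right)} = 1 - \frac{W}{7}$ ($s{\left(W \right)} = W \left(- \frac{1}{7}\right) + 1 = - \frac{W}{7} + 1 = 1 - \frac{W}{7}$)
$X{\left(H,I \right)} = 230$ ($X{\left(H,I \right)} = 3 + 227 = 230$)
$f{\left(p,j \right)} = \left(j + p\right)^{2}$
$\left(X{\left(-57,333 \right)} + 12365\right) + f{\left(65,s{\left(-13 \right)} \right)} = \left(230 + 12365\right) + \left(\left(1 - - \frac{13}{7}\right) + 65\right)^{2} = 12595 + \left(\left(1 + \frac{13}{7}\right) + 65\right)^{2} = 12595 + \left(\frac{20}{7} + 65\right)^{2} = 12595 + \left(\frac{475}{7}\right)^{2} = 12595 + \frac{225625}{49} = \frac{842780}{49}$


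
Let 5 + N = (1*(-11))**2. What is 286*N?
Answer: 33176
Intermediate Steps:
N = 116 (N = -5 + (1*(-11))**2 = -5 + (-11)**2 = -5 + 121 = 116)
286*N = 286*116 = 33176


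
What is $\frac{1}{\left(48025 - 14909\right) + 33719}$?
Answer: $\frac{1}{66835} \approx 1.4962 \cdot 10^{-5}$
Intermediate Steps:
$\frac{1}{\left(48025 - 14909\right) + 33719} = \frac{1}{33116 + 33719} = \frac{1}{66835}$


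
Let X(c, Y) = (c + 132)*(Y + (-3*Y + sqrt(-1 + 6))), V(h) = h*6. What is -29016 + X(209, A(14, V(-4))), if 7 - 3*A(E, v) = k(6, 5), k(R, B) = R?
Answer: -87730/3 + 341*sqrt(5) ≈ -28481.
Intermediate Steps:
V(h) = 6*h
A(E, v) = 1/3 (A(E, v) = 7/3 - 1/3*6 = 7/3 - 2 = 1/3)
X(c, Y) = (132 + c)*(sqrt(5) - 2*Y) (X(c, Y) = (132 + c)*(Y + (-3*Y + sqrt(5))) = (132 + c)*(Y + (sqrt(5) - 3*Y)) = (132 + c)*(sqrt(5) - 2*Y))
-29016 + X(209, A(14, V(-4))) = -29016 + (-264*1/3 + 132*sqrt(5) + 209*sqrt(5) - 2*1/3*209) = -29016 + (-88 + 132*sqrt(5) + 209*sqrt(5) - 418/3) = -29016 + (-682/3 + 341*sqrt(5)) = -87730/3 + 341*sqrt(5)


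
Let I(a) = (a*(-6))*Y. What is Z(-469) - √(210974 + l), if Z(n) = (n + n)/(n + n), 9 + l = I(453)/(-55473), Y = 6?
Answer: 1 - 47*√19425329/451 ≈ -458.31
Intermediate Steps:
I(a) = -36*a (I(a) = (a*(-6))*6 = -6*a*6 = -36*a)
l = -160983/18491 (l = -9 - 36*453/(-55473) = -9 - 16308*(-1/55473) = -9 + 5436/18491 = -160983/18491 ≈ -8.7060)
Z(n) = 1 (Z(n) = (2*n)/((2*n)) = (2*n)*(1/(2*n)) = 1)
Z(-469) - √(210974 + l) = 1 - √(210974 - 160983/18491) = 1 - √(3900959251/18491) = 1 - 47*√19425329/451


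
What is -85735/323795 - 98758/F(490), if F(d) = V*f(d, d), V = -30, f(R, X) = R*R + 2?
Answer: -58557700249/233231481270 ≈ -0.25107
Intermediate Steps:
f(R, X) = 2 + R² (f(R, X) = R² + 2 = 2 + R²)
F(d) = -60 - 30*d² (F(d) = -30*(2 + d²) = -60 - 30*d²)
-85735/323795 - 98758/F(490) = -85735/323795 - 98758/(-60 - 30*490²) = -85735*1/323795 - 98758/(-60 - 30*240100) = -17147/64759 - 98758/(-60 - 7203000) = -17147/64759 - 98758/(-7203060) = -17147/64759 - 98758*(-1/7203060) = -17147/64759 + 49379/3601530 = -58557700249/233231481270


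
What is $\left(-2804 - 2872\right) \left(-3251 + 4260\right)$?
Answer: $-5727084$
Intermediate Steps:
$\left(-2804 - 2872\right) \left(-3251 + 4260\right) = \left(-5676\right) 1009 = -5727084$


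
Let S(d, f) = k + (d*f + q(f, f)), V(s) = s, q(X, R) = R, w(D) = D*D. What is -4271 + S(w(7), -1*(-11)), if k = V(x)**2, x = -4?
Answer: -3705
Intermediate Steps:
w(D) = D**2
k = 16 (k = (-4)**2 = 16)
S(d, f) = 16 + f + d*f (S(d, f) = 16 + (d*f + f) = 16 + (f + d*f) = 16 + f + d*f)
-4271 + S(w(7), -1*(-11)) = -4271 + (16 - 1*(-11) + 7**2*(-1*(-11))) = -4271 + (16 + 11 + 49*11) = -4271 + (16 + 11 + 539) = -4271 + 566 = -3705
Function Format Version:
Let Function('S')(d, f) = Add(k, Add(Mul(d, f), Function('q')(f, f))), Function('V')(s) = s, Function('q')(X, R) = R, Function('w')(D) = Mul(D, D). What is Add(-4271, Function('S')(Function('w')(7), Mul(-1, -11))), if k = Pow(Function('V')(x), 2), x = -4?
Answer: -3705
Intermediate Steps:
Function('w')(D) = Pow(D, 2)
k = 16 (k = Pow(-4, 2) = 16)
Function('S')(d, f) = Add(16, f, Mul(d, f)) (Function('S')(d, f) = Add(16, Add(Mul(d, f), f)) = Add(16, Add(f, Mul(d, f))) = Add(16, f, Mul(d, f)))
Add(-4271, Function('S')(Function('w')(7), Mul(-1, -11))) = Add(-4271, Add(16, Mul(-1, -11), Mul(Pow(7, 2), Mul(-1, -11)))) = Add(-4271, Add(16, 11, Mul(49, 11))) = Add(-4271, Add(16, 11, 539)) = Add(-4271, 566) = -3705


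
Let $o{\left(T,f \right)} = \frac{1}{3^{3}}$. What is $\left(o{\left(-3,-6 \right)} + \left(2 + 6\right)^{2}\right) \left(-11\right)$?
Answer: $- \frac{19019}{27} \approx -704.41$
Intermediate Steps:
$o{\left(T,f \right)} = \frac{1}{27}$
$\left(o{\left(-3,-6 \right)} + \left(2 + 6\right)^{2}\right) \left(-11\right) = \left(\frac{1}{27} + \left(2 + 6\right)^{2}\right) \left(-11\right) = \left(\frac{1}{27} + 8^{2}\right) \left(-11\right) = \left(\frac{1}{27} + 64\right) \left(-11\right) = \frac{1729}{27} \left(-11\right) = - \frac{19019}{27}$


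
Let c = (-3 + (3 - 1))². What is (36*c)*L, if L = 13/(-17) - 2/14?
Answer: -3888/119 ≈ -32.672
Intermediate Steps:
L = -108/119 (L = 13*(-1/17) - 2*1/14 = -13/17 - ⅐ = -108/119 ≈ -0.90756)
c = 1 (c = (-3 + 2)² = (-1)² = 1)
(36*c)*L = (36*1)*(-108/119) = 36*(-108/119) = -3888/119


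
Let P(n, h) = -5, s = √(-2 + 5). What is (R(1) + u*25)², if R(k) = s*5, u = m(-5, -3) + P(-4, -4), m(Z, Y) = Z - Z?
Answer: 15700 - 1250*√3 ≈ 13535.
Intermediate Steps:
s = √3 ≈ 1.7320
m(Z, Y) = 0
u = -5 (u = 0 - 5 = -5)
R(k) = 5*√3 (R(k) = √3*5 = 5*√3)
(R(1) + u*25)² = (5*√3 - 5*25)² = (5*√3 - 125)² = (-125 + 5*√3)²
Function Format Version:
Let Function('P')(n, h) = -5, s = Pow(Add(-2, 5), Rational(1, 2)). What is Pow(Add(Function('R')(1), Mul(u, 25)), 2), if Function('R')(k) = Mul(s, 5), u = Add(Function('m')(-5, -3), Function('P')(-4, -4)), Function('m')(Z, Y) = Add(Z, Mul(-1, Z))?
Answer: Add(15700, Mul(-1250, Pow(3, Rational(1, 2)))) ≈ 13535.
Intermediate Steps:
s = Pow(3, Rational(1, 2)) ≈ 1.7320
Function('m')(Z, Y) = 0
u = -5 (u = Add(0, -5) = -5)
Function('R')(k) = Mul(5, Pow(3, Rational(1, 2))) (Function('R')(k) = Mul(Pow(3, Rational(1, 2)), 5) = Mul(5, Pow(3, Rational(1, 2))))
Pow(Add(Function('R')(1), Mul(u, 25)), 2) = Pow(Add(Mul(5, Pow(3, Rational(1, 2))), Mul(-5, 25)), 2) = Pow(Add(Mul(5, Pow(3, Rational(1, 2))), -125), 2) = Pow(Add(-125, Mul(5, Pow(3, Rational(1, 2)))), 2)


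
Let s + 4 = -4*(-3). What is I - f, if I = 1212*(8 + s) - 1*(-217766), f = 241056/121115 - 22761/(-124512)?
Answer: 1192124703431951/5026756960 ≈ 2.3716e+5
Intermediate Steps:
s = 8 (s = -4 - 4*(-3) = -4 + 12 = 8)
f = 10923687729/5026756960 (f = 241056*(1/121115) - 22761*(-1/124512) = 241056/121115 + 7587/41504 = 10923687729/5026756960 ≈ 2.1731)
I = 237158 (I = 1212*(8 + 8) - 1*(-217766) = 1212*16 + 217766 = 19392 + 217766 = 237158)
I - f = 237158 - 1*10923687729/5026756960 = 237158 - 10923687729/5026756960 = 1192124703431951/5026756960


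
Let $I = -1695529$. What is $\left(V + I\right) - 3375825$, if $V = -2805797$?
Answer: $-7877151$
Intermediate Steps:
$\left(V + I\right) - 3375825 = \left(-2805797 - 1695529\right) - 3375825 = -4501326 - 3375825 = -7877151$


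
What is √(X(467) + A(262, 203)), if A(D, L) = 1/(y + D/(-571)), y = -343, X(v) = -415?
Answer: 6*I*√443374046390/196115 ≈ 20.372*I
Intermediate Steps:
A(D, L) = 1/(-343 - D/571) (A(D, L) = 1/(-343 + D/(-571)) = 1/(-343 + D*(-1/571)) = 1/(-343 - D/571))
√(X(467) + A(262, 203)) = √(-415 - 571/(195853 + 262)) = √(-415 - 571/196115) = √(-81388296/196115) = 6*I*√443374046390/196115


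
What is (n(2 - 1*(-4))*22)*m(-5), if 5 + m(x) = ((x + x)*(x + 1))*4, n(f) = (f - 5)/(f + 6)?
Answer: 1705/6 ≈ 284.17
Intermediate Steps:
n(f) = (-5 + f)/(6 + f)
m(x) = -5 + 8*x*(1 + x) (m(x) = -5 + ((x + x)*(x + 1))*4 = -5 + ((2*x)*(1 + x))*4 = -5 + (2*x*(1 + x))*4 = -5 + 8*x*(1 + x))
(n(2 - 1*(-4))*22)*m(-5) = (((-5 + (2 - 1*(-4)))/(6 + (2 - 1*(-4))))*22)*(-5 + 8*(-5) + 8*(-5)²) = (((-5 + (2 + 4))/(6 + (2 + 4)))*22)*(-5 - 40 + 8*25) = (((-5 + 6)/(6 + 6))*22)*(-5 - 40 + 200) = ((1/12)*22)*155 = (11/6)*155 = 1705/6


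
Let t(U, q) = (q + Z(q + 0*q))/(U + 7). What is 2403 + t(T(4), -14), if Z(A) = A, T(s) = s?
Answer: 26405/11 ≈ 2400.5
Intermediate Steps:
t(U, q) = 2*q/(7 + U) (t(U, q) = (q + (q + 0*q))/(U + 7) = (q + (q + 0))/(7 + U) = (q + q)/(7 + U) = (2*q)/(7 + U) = 2*q/(7 + U))
2403 + t(T(4), -14) = 2403 + 2*(-14)/(7 + 4) = 2403 + 2*(-14)/11 = 2403 + 2*(-14)*(1/11) = 2403 - 28/11 = 26405/11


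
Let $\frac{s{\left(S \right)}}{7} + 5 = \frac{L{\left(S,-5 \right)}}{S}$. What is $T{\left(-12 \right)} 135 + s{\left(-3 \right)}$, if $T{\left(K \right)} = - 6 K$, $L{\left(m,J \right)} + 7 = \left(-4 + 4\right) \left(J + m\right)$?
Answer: $\frac{29104}{3} \approx 9701.3$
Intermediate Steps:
$L{\left(m,J \right)} = -7$ ($L{\left(m,J \right)} = -7 + \left(-4 + 4\right) \left(J + m\right) = -7 + 0 \left(J + m\right) = -7 + 0 = -7$)
$s{\left(S \right)} = -35 - \frac{49}{S}$ ($s{\left(S \right)} = -35 + 7 \left(- \frac{7}{S}\right) = -35 - \frac{49}{S}$)
$T{\left(-12 \right)} 135 + s{\left(-3 \right)} = \left(-6\right) \left(-12\right) 135 - \left(35 + \frac{49}{-3}\right) = 72 \cdot 135 - \frac{56}{3} = 9720 + \left(-35 + \frac{49}{3}\right) = 9720 - \frac{56}{3} = \frac{29104}{3}$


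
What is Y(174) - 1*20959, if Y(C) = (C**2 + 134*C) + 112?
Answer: 32745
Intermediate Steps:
Y(C) = 112 + C**2 + 134*C
Y(174) - 1*20959 = (112 + 174**2 + 134*174) - 1*20959 = (112 + 30276 + 23316) - 20959 = 53704 - 20959 = 32745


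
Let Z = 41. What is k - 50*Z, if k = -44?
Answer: -2094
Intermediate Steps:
k - 50*Z = -44 - 50*41 = -44 - 2050 = -2094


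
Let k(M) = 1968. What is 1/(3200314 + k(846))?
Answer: 1/3202282 ≈ 3.1228e-7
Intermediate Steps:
1/(3200314 + k(846)) = 1/(3200314 + 1968) = 1/3202282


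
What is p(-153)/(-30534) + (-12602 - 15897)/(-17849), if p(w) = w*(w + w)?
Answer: 5755664/90833561 ≈ 0.063365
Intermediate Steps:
p(w) = 2*w² (p(w) = w*(2*w) = 2*w²)
p(-153)/(-30534) + (-12602 - 15897)/(-17849) = (2*(-153)²)/(-30534) + (-12602 - 15897)/(-17849) = (2*23409)*(-1/30534) - 28499*(-1/17849) = 46818*(-1/30534) + 28499/17849 = -7803/5089 + 28499/17849 = 5755664/90833561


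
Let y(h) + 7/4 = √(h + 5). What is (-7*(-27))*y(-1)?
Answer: 189/4 ≈ 47.250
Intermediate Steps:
y(h) = -7/4 + √(5 + h) (y(h) = -7/4 + √(h + 5) = -7/4 + √(5 + h))
(-7*(-27))*y(-1) = (-7*(-27))*(-7/4 + √(5 - 1)) = 189*(-7/4 + √4) = 189*(-7/4 + 2) = 189*(¼) = 189/4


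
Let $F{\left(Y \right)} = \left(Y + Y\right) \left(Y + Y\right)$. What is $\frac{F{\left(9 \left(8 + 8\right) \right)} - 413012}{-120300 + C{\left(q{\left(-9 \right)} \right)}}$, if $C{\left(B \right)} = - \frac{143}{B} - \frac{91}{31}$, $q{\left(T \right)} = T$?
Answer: $\frac{46044486}{16780043} \approx 2.744$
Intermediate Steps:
$F{\left(Y \right)} = 4 Y^{2}$ ($F{\left(Y \right)} = 2 Y 2 Y = 4 Y^{2}$)
$C{\left(B \right)} = - \frac{91}{31} - \frac{143}{B}$ ($C{\left(B \right)} = - \frac{143}{B} - \frac{91}{31} = - \frac{91}{31} - \frac{143}{B}$)
$\frac{F{\left(9 \left(8 + 8\right) \right)} - 413012}{-120300 + C{\left(q{\left(-9 \right)} \right)}} = \frac{4 \left(9 \left(8 + 8\right)\right)^{2} - 413012}{-120300 - \left(\frac{91}{31} + \frac{143}{-9}\right)} = \frac{4 \left(9 \cdot 16\right)^{2} - 413012}{-120300 - - \frac{3614}{279}} = \frac{4 \cdot 144^{2} - 413012}{-120300 + \left(- \frac{91}{31} + \frac{143}{9}\right)} = \frac{4 \cdot 20736 - 413012}{-120300 + \frac{3614}{279}} = \frac{82944 - 413012}{- \frac{33560086}{279}} = \left(-330068\right) \left(- \frac{279}{33560086}\right) = \frac{46044486}{16780043}$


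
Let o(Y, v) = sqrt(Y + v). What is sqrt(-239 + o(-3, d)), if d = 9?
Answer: sqrt(-239 + sqrt(6)) ≈ 15.38*I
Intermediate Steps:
sqrt(-239 + o(-3, d)) = sqrt(-239 + sqrt(-3 + 9)) = sqrt(-239 + sqrt(6))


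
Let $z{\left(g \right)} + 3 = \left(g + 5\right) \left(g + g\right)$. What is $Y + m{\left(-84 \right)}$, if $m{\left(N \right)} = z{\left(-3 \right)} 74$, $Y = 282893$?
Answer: $281783$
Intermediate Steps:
$z{\left(g \right)} = -3 + 2 g \left(5 + g\right)$ ($z{\left(g \right)} = -3 + \left(g + 5\right) \left(g + g\right) = -3 + \left(5 + g\right) 2 g = -3 + 2 g \left(5 + g\right)$)
$m{\left(N \right)} = -1110$ ($m{\left(N \right)} = \left(-3 + 2 \left(-3\right)^{2} + 10 \left(-3\right)\right) 74 = \left(-3 + 2 \cdot 9 - 30\right) 74 = \left(-3 + 18 - 30\right) 74 = \left(-15\right) 74 = -1110$)
$Y + m{\left(-84 \right)} = 282893 - 1110 = 281783$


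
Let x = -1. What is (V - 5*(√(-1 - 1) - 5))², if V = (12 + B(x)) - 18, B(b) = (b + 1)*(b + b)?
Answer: 311 - 190*I*√2 ≈ 311.0 - 268.7*I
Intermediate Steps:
B(b) = 2*b*(1 + b) (B(b) = (1 + b)*(2*b) = 2*b*(1 + b))
V = -6 (V = (12 + 2*(-1)*(1 - 1)) - 18 = (12 + 2*(-1)*0) - 18 = (12 + 0) - 18 = 12 - 18 = -6)
(V - 5*(√(-1 - 1) - 5))² = (-6 - 5*(√(-1 - 1) - 5))² = (-6 - 5*(√(-2) - 5))² = (-6 - 5*(I*√2 - 5))² = (-6 - 5*(-5 + I*√2))² = (-6 + (25 - 5*I*√2))² = (19 - 5*I*√2)²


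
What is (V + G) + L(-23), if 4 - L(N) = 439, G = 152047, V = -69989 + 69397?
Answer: 151020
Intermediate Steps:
V = -592
L(N) = -435 (L(N) = 4 - 1*439 = 4 - 439 = -435)
(V + G) + L(-23) = (-592 + 152047) - 435 = 151455 - 435 = 151020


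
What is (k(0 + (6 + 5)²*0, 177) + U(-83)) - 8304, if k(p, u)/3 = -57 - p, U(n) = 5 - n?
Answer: -8387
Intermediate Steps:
k(p, u) = -171 - 3*p (k(p, u) = 3*(-57 - p) = -171 - 3*p)
(k(0 + (6 + 5)²*0, 177) + U(-83)) - 8304 = ((-171 - 3*(0 + (6 + 5)²*0)) + (5 - 1*(-83))) - 8304 = ((-171 - 3*(0 + 11²*0)) + (5 + 83)) - 8304 = ((-171 - 3*(0 + 121*0)) + 88) - 8304 = ((-171 - 3*(0 + 0)) + 88) - 8304 = ((-171 - 3*0) + 88) - 8304 = ((-171 + 0) + 88) - 8304 = (-171 + 88) - 8304 = -83 - 8304 = -8387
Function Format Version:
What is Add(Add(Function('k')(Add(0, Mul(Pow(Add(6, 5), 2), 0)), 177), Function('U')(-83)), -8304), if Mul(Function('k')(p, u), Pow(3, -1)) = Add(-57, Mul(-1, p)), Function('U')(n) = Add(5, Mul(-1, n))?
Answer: -8387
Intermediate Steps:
Function('k')(p, u) = Add(-171, Mul(-3, p)) (Function('k')(p, u) = Mul(3, Add(-57, Mul(-1, p))) = Add(-171, Mul(-3, p)))
Add(Add(Function('k')(Add(0, Mul(Pow(Add(6, 5), 2), 0)), 177), Function('U')(-83)), -8304) = Add(Add(Add(-171, Mul(-3, Add(0, Mul(Pow(Add(6, 5), 2), 0)))), Add(5, Mul(-1, -83))), -8304) = Add(Add(Add(-171, Mul(-3, Add(0, Mul(Pow(11, 2), 0)))), Add(5, 83)), -8304) = Add(Add(Add(-171, Mul(-3, Add(0, Mul(121, 0)))), 88), -8304) = Add(Add(Add(-171, Mul(-3, Add(0, 0))), 88), -8304) = Add(Add(Add(-171, Mul(-3, 0)), 88), -8304) = Add(Add(Add(-171, 0), 88), -8304) = Add(Add(-171, 88), -8304) = Add(-83, -8304) = -8387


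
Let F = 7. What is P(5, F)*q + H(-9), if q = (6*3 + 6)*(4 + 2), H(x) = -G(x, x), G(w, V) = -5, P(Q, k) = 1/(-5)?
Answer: -119/5 ≈ -23.800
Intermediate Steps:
P(Q, k) = -⅕
H(x) = 5 (H(x) = -1*(-5) = 5)
q = 144 (q = (18 + 6)*6 = 24*6 = 144)
P(5, F)*q + H(-9) = -⅕*144 + 5 = -144/5 + 5 = -119/5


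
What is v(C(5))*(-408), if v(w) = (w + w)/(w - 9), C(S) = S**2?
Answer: -1275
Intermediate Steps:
v(w) = 2*w/(-9 + w) (v(w) = (2*w)/(-9 + w) = 2*w/(-9 + w))
v(C(5))*(-408) = (2*5**2/(-9 + 5**2))*(-408) = (2*25/(-9 + 25))*(-408) = (2*25/16)*(-408) = (2*25*(1/16))*(-408) = (25/8)*(-408) = -1275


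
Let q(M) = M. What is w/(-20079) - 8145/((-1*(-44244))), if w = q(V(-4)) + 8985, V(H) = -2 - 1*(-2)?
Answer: -20780585/32902788 ≈ -0.63158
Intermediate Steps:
V(H) = 0 (V(H) = -2 + 2 = 0)
w = 8985 (w = 0 + 8985 = 8985)
w/(-20079) - 8145/((-1*(-44244))) = 8985/(-20079) - 8145/((-1*(-44244))) = 8985*(-1/20079) - 8145/44244 = -2995/6693 - 8145*1/44244 = -2995/6693 - 905/4916 = -20780585/32902788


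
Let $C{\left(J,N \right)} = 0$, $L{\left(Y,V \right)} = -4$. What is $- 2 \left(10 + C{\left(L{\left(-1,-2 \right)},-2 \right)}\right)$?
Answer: $-20$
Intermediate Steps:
$- 2 \left(10 + C{\left(L{\left(-1,-2 \right)},-2 \right)}\right) = - 2 \left(10 + 0\right) = \left(-2\right) 10 = -20$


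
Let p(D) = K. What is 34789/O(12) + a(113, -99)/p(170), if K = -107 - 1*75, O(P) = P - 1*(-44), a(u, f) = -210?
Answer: 453097/728 ≈ 622.39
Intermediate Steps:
O(P) = 44 + P (O(P) = P + 44 = 44 + P)
K = -182 (K = -107 - 75 = -182)
p(D) = -182
34789/O(12) + a(113, -99)/p(170) = 34789/(44 + 12) - 210/(-182) = 34789/56 - 210*(-1/182) = 34789*(1/56) + 15/13 = 34789/56 + 15/13 = 453097/728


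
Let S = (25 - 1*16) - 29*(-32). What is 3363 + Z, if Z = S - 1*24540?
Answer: -20240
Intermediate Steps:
S = 937 (S = (25 - 16) + 928 = 9 + 928 = 937)
Z = -23603 (Z = 937 - 1*24540 = 937 - 24540 = -23603)
3363 + Z = 3363 - 23603 = -20240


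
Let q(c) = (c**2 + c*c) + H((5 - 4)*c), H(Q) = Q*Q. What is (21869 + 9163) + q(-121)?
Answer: 74955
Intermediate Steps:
H(Q) = Q**2
q(c) = 3*c**2 (q(c) = (c**2 + c*c) + ((5 - 4)*c)**2 = (c**2 + c**2) + (1*c)**2 = 2*c**2 + c**2 = 3*c**2)
(21869 + 9163) + q(-121) = (21869 + 9163) + 3*(-121)**2 = 31032 + 3*14641 = 31032 + 43923 = 74955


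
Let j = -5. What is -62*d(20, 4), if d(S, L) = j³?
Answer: 7750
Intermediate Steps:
d(S, L) = -125 (d(S, L) = (-5)³ = -125)
-62*d(20, 4) = -62*(-125) = 7750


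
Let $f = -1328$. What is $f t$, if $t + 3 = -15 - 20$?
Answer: $50464$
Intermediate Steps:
$t = -38$ ($t = -3 - 35 = -38$)
$f t = \left(-1328\right) \left(-38\right) = 50464$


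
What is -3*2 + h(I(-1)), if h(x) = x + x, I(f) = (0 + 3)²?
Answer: 12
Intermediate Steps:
I(f) = 9 (I(f) = 3² = 9)
h(x) = 2*x
-3*2 + h(I(-1)) = -3*2 + 2*9 = -6 + 18 = 12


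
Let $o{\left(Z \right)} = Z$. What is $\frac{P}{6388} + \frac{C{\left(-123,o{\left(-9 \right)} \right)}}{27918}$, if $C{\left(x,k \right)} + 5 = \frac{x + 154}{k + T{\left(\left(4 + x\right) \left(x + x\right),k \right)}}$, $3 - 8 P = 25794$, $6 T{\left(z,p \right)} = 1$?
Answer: $- \frac{1735672919}{3437101728} \approx -0.50498$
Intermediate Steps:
$T{\left(z,p \right)} = \frac{1}{6}$ ($T{\left(z,p \right)} = \frac{1}{6} \cdot 1 = \frac{1}{6}$)
$P = - \frac{25791}{8}$ ($P = \frac{3}{8} - \frac{12897}{4} = - \frac{25791}{8} \approx -3223.9$)
$C{\left(x,k \right)} = -5 + \frac{154 + x}{\frac{1}{6} + k}$ ($C{\left(x,k \right)} = -5 + \frac{x + 154}{k + \frac{1}{6}} = -5 + \frac{154 + x}{\frac{1}{6} + k}$)
$\frac{P}{6388} + \frac{C{\left(-123,o{\left(-9 \right)} \right)}}{27918} = - \frac{25791}{8 \cdot 6388} + \frac{\frac{1}{1 + 6 \left(-9\right)} \left(919 - -270 + 6 \left(-123\right)\right)}{27918} = \left(- \frac{25791}{8}\right) \frac{1}{6388} + \frac{919 + 270 - 738}{1 - 54} \cdot \frac{1}{27918} = - \frac{25791}{51104} + \frac{1}{-53} \cdot 451 \cdot \frac{1}{27918} = - \frac{25791}{51104} + \left(- \frac{1}{53}\right) 451 \cdot \frac{1}{27918} = - \frac{25791}{51104} - \frac{41}{134514} = - \frac{1735672919}{3437101728}$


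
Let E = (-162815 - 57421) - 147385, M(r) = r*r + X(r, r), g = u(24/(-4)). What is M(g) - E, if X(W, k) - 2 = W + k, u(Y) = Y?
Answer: 367647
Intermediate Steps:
X(W, k) = 2 + W + k (X(W, k) = 2 + (W + k) = 2 + W + k)
g = -6 (g = 24/(-4) = 24*(-¼) = -6)
M(r) = 2 + r² + 2*r (M(r) = r*r + (2 + r + r) = r² + (2 + 2*r) = 2 + r² + 2*r)
E = -367621 (E = -220236 - 147385 = -367621)
M(g) - E = (2 + (-6)² + 2*(-6)) - 1*(-367621) = (2 + 36 - 12) + 367621 = 26 + 367621 = 367647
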